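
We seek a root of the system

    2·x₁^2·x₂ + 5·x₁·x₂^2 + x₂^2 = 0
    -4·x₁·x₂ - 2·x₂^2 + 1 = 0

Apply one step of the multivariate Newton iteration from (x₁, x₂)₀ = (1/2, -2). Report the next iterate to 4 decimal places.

(0.3162, -1.2549)

At (1/2, -2): F = (13.0000, -3.0000).
Jacobian J = [[4·x₁·x₂ + 5·x₂^2, 2·x₁^2 + 10·x₁·x₂ + 2·x₂], [-4·x₂, -4·x₁ - 4·x₂]].
At the point, J = [[16.0000, -13.5000], [8.0000, 6.0000]] (det J = 204.0000).
Solving J·Δ = −F gives Δ = (-0.1838, 0.7451).
Then the next iterate is (x₁, x₂)₁ = (0.3162, -1.2549).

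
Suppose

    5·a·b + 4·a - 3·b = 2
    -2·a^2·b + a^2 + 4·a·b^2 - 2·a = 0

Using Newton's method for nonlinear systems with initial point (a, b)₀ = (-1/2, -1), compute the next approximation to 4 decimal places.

(-0.0694, -0.8056)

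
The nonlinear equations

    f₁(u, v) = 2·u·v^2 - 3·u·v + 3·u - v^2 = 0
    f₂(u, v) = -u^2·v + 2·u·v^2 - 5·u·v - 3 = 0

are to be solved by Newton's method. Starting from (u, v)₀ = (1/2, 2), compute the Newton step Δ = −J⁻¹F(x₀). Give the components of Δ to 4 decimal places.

At (1/2, 2): F = (-1.5000, -4.5000).
Jacobian J = [[2·v^2 - 3·v + 3, 4·u·v - 3·u - 2·v], [-2·u·v + 2·v^2 - 5·v, -u^2 + 4·u·v - 5·u]].
At the point, J = [[5.0000, -1.5000], [-4.0000, 1.2500]] (det J = 0.2500).
Solving J·Δ = −F gives Δ = (34.5000, 114.0000).

(34.5000, 114.0000)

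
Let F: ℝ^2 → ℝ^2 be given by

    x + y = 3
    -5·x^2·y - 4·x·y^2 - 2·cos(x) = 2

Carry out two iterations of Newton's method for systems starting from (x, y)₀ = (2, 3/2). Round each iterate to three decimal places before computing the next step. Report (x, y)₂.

(4.207, -1.207)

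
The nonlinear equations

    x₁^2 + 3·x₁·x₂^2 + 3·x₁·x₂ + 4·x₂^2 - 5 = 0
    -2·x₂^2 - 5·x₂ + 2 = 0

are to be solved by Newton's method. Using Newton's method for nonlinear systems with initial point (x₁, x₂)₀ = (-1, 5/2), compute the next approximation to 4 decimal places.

(-0.6570, 0.9667)

At (-1, 5/2): F = (-5.2500, -23.0000).
Jacobian J = [[2·x₁ + 3·x₂^2 + 3·x₂, 6·x₁·x₂ + 3·x₁ + 8·x₂], [0, -4·x₂ - 5]].
At the point, J = [[24.2500, 2.0000], [0.0000, -15.0000]] (det J = -363.7500).
Solving J·Δ = −F gives Δ = (0.3430, -1.5333).
Then the next iterate is (x₁, x₂)₁ = (-0.6570, 0.9667).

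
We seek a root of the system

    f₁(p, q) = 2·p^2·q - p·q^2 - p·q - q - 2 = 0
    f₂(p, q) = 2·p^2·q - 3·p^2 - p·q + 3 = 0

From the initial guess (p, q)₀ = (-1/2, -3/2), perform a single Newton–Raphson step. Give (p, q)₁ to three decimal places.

At (-1/2, -3/2): F = (-0.875, 0.750).
Jacobian J = [[4·p·q - q^2 - q, 2·p^2 - 2·p·q - p - 1], [4·p·q - 6·p - q, 2·p^2 - p]].
At the point, J = [[2.250, -1.500], [7.500, 1.000]] (det J = 13.500).
Solving J·Δ = −F gives Δ = (-0.019, -0.611).
Then the next iterate is (p, q)₁ = (-0.519, -2.111).

(-0.519, -2.111)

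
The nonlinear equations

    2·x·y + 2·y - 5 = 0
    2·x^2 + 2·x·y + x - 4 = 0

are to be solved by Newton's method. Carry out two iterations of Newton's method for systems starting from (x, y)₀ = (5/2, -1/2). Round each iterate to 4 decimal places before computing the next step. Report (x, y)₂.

(0.7426, 1.2648)

At (5/2, -1/2): F = (-8.5000, 8.5000).
Jacobian J = [[2·y, 2·x + 2], [4·x + 2·y + 1, 2·x]].
At the point, J = [[-1.0000, 7.0000], [10.0000, 5.0000]] (det J = -75.0000).
Solving J·Δ = −F gives Δ = (-1.3600, 1.0200).
Then the next iterate is (x, y)₁ = (1.1400, 0.5200).
Round to (1.1400, 0.5200) and repeat: F = (-2.7744, 0.9248), J = [[1.0400, 4.2800], [6.6000, 2.2800]].
Δ = (-0.3974, 0.7448), so (x, y)₂ = (0.7426, 1.2648).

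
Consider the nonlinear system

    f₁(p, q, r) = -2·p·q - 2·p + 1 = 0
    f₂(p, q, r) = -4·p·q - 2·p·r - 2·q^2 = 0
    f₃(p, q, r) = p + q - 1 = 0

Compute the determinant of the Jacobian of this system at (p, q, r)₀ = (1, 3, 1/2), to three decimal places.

-12.000

J = [[-2·q - 2, -2·p, 0], [-4·q - 2·r, -4·p - 4·q, -2·p], [1, 1, 0]].
At the point, J = [[-8.000, -2.000, 0.000], [-13.000, -16.000, -2.000], [1.000, 1.000, 0.000]].
det J = -12.000.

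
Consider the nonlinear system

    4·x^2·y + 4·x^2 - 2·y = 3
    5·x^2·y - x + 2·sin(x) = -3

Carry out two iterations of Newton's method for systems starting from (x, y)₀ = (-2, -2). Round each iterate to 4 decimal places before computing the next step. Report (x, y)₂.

At (-2, -2): F = (-15.0000, -36.818595).
Jacobian J = [[8·x·y + 8·x, 4·x^2 - 2], [10·x·y + 2·cos(x) - 1, 5·x^2]].
At the point, J = [[16.0000, 14.0000], [38.167706, 20.0000]] (det J = -214.347889).
Solving J·Δ = −F gives Δ = (1.0052, -0.0774).
Then the next iterate is (x, y)₁ = (-0.9948, -2.0774).
Round to (-0.9948, -2.0774) and repeat: F = (-3.110097, -7.961756), J = [[8.574380, 1.958508], [20.755316, 4.948135]].
Δ = (-0.1147, 2.0903), so (x, y)₂ = (-1.1095, 0.0129).

(-1.1095, 0.0129)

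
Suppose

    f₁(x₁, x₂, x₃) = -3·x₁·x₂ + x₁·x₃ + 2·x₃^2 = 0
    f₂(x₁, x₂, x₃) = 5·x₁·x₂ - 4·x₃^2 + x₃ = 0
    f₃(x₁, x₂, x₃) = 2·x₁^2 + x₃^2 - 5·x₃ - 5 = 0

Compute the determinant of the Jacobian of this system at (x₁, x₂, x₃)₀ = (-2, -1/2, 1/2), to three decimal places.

164.000

J = [[-3·x₂ + x₃, -3·x₁, x₁ + 4·x₃], [5·x₂, 5·x₁, -8·x₃ + 1], [4·x₁, 0, 2·x₃ - 5]].
At the point, J = [[2.000, 6.000, 0.000], [-2.500, -10.000, -3.000], [-8.000, 0.000, -4.000]].
det J = 164.000.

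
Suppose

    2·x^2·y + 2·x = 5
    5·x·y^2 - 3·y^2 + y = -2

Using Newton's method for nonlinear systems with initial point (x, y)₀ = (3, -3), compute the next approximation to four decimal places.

At (3, -3): F = (-53.0000, 107.0000).
Jacobian J = [[4·x·y + 2, 2·x^2], [5·y^2, 10·x·y - 6·y + 1]].
At the point, J = [[-34.0000, 18.0000], [45.0000, -71.0000]] (det J = 1604.0000).
Solving J·Δ = −F gives Δ = (-1.1453, 0.7812).
Then the next iterate is (x, y)₁ = (1.8547, -2.2188).

(1.8547, -2.2188)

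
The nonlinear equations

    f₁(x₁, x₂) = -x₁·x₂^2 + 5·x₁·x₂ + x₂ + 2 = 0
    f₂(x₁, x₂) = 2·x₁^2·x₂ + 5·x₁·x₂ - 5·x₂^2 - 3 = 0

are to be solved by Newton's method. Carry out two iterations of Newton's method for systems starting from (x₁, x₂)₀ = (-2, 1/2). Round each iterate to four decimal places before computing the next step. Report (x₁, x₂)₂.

(4.4955, -0.0299)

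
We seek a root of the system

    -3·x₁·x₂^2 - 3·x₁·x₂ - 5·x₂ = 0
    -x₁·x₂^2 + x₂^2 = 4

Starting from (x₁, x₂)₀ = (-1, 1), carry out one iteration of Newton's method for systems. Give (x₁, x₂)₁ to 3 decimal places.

(-0.400, 1.650)

At (-1, 1): F = (1.000, -2.000).
Jacobian J = [[-3·x₂^2 - 3·x₂, -6·x₁·x₂ - 3·x₁ - 5], [-x₂^2, -2·x₁·x₂ + 2·x₂]].
At the point, J = [[-6.000, 4.000], [-1.000, 4.000]] (det J = -20.000).
Solving J·Δ = −F gives Δ = (0.600, 0.650).
Then the next iterate is (x₁, x₂)₁ = (-0.400, 1.650).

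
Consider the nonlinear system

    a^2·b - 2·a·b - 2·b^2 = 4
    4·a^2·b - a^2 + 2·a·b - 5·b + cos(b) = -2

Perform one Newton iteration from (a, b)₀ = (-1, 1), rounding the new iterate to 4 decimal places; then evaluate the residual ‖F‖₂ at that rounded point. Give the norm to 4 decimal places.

At (-1, 1): F = (-3.0000, -1.459698).
Jacobian J = [[2·a·b - 2·b, a^2 - 2·a - 4·b], [8·a·b - 2·a + 2·b, 4·a^2 + 2·a - sin(b) - 5]].
At the point, J = [[-4.0000, -1.0000], [-4.0000, -3.841471]] (det J = 11.365884).
Solving J·Δ = −F gives Δ = (-0.8855, 0.5421).
Then the next iterate is (a, b)₁ = (-1.8855, 1.5421).
Re-evaluating at (-1.8855, 1.5421): F = (2.541450, 6.877165), so ‖F‖₂ = 7.3317.

7.3317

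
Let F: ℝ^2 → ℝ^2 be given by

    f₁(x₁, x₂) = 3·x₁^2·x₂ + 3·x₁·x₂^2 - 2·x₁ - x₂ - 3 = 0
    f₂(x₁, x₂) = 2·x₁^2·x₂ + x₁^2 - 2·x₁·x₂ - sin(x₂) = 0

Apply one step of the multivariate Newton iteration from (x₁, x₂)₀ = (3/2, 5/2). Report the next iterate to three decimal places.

(1.252, 1.552)

At (3/2, 5/2): F = (36.500, 5.40153).
Jacobian J = [[6·x₁·x₂ + 3·x₂^2 - 2, 3·x₁^2 + 6·x₁·x₂ - 1], [4·x₁·x₂ + 2·x₁ - 2·x₂, 2·x₁^2 - 2·x₁ - cos(x₂)]].
At the point, J = [[39.250, 28.250], [13.000, 2.30114]] (det J = -276.93011).
Solving J·Δ = −F gives Δ = (-0.248, -0.948).
Then the next iterate is (x₁, x₂)₁ = (1.252, 1.552).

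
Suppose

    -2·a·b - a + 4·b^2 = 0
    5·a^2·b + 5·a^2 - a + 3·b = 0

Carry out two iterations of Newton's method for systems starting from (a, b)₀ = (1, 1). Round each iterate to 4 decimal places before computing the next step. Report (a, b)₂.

(0.2171, 0.3424)

At (1, 1): F = (1.0000, 12.0000).
Jacobian J = [[-2·b - 1, -2·a + 8·b], [10·a·b + 10·a - 1, 5·a^2 + 3]].
At the point, J = [[-3.0000, 6.0000], [19.0000, 8.0000]] (det J = -138.0000).
Solving J·Δ = −F gives Δ = (-0.4638, -0.3986).
Then the next iterate is (a, b)₁ = (0.5362, 0.6014).
Round to (0.5362, 0.6014) and repeat: F = (0.265586, 3.570096), J = [[-2.2028, 3.7388], [7.586707, 4.437552]].
Δ = (-0.3191, -0.2590), so (a, b)₂ = (0.2171, 0.3424).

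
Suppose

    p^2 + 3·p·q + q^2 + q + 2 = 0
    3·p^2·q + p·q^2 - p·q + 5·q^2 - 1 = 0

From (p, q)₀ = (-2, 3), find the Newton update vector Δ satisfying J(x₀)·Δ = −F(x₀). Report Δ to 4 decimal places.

At (-2, 3): F = (0.0000, 68.0000).
Jacobian J = [[2·p + 3·q, 3·p + 2·q + 1], [6·p·q + q^2 - q, 3·p^2 + 2·p·q - p + 10·q]].
At the point, J = [[5.0000, 1.0000], [-30.0000, 32.0000]] (det J = 190.0000).
Solving J·Δ = −F gives Δ = (0.3579, -1.7895).

(0.3579, -1.7895)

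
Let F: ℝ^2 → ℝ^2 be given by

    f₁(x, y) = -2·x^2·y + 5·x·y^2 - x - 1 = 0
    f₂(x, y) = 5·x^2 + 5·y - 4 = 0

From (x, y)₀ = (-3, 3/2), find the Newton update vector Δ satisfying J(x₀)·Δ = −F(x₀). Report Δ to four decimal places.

(1.5793, -0.2244)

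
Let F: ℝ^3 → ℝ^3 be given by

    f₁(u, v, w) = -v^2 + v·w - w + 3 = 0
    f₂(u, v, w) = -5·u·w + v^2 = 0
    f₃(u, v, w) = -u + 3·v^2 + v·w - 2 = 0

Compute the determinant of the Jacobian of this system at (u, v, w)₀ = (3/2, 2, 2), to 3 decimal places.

J = [[0, -2·v + w, v - 1], [-5·w, 2·v, -5·u], [-1, 6·v + w, v]].
At the point, J = [[0.000, -2.000, 1.000], [-10.000, 4.000, -7.500], [-1.000, 14.000, 2.000]].
det J = -191.000.

-191.000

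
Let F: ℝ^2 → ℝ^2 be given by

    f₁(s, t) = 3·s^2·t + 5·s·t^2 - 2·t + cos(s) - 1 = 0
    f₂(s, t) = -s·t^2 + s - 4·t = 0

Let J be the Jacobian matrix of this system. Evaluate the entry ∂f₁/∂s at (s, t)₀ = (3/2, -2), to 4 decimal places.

1.0025

∂f₁/∂s = 6·s·t + 5·t^2 - sin(s).
At (3/2, -2) this is 1.0025.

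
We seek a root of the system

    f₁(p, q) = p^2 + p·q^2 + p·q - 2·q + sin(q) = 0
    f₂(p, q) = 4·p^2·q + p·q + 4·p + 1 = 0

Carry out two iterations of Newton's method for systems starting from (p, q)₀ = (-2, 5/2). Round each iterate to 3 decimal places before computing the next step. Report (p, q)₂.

(-1.475, 0.826)

At (-2, 5/2): F = (-17.90153, 28.000).
Jacobian J = [[2·p + q^2 + q, 2·p·q + p + cos(q) - 2], [8·p·q + q + 4, 4·p^2 + p]].
At the point, J = [[4.750, -14.80114], [-33.500, 14.000]] (det J = -429.33831).
Solving J·Δ = −F gives Δ = (0.382, -1.087).
Then the next iterate is (p, q)₁ = (-1.618, 1.413).
Round to (-1.618, 1.413) and repeat: F = (-4.73718, 7.03827), J = [[0.17357, -8.03333], [-12.87687, 8.85370]].
Δ = (0.143, -0.587), so (p, q)₂ = (-1.475, 0.826).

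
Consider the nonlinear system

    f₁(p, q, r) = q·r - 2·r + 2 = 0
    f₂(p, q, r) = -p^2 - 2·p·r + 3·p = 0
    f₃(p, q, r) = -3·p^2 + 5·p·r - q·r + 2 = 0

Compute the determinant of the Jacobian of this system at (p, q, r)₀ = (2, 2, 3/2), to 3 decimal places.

75.000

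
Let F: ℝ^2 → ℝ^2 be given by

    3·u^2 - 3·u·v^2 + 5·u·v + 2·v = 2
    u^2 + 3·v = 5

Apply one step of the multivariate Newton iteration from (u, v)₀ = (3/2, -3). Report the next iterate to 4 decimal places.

(2.6325, -0.2158)

At (3/2, -3): F = (-64.2500, -11.7500).
Jacobian J = [[6·u - 3·v^2 + 5·v, -6·u·v + 5·u + 2], [2·u, 3]].
At the point, J = [[-33.0000, 36.5000], [3.0000, 3.0000]] (det J = -208.5000).
Solving J·Δ = −F gives Δ = (1.1325, 2.7842).
Then the next iterate is (u, v)₁ = (2.6325, -0.2158).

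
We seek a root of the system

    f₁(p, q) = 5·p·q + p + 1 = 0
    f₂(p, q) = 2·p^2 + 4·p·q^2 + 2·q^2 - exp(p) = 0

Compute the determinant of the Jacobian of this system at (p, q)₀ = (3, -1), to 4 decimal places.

173.2831

J = [[5·q + 1, 5·p], [4·p + 4·q^2 - exp(p), 8·p·q + 4·q]].
At the point, J = [[-4.0000, 15.0000], [-4.085537, -28.0000]].
det J = 173.2831.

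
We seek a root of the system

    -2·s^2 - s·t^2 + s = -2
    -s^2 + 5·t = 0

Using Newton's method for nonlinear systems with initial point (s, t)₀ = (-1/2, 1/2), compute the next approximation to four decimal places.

At (-1/2, 1/2): F = (1.1250, 2.2500).
Jacobian J = [[-4·s - t^2 + 1, -2·s·t], [-2·s, 5]].
At the point, J = [[2.7500, 0.5000], [1.0000, 5.0000]] (det J = 13.2500).
Solving J·Δ = −F gives Δ = (-0.3396, -0.3821).
Then the next iterate is (s, t)₁ = (-0.8396, 0.1179).

(-0.8396, 0.1179)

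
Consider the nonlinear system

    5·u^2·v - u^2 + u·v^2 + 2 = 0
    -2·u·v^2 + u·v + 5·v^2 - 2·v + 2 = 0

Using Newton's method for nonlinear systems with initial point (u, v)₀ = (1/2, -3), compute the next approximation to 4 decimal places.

At (1/2, -3): F = (2.5000, 42.5000).
Jacobian J = [[10·u·v - 2·u + v^2, 5·u^2 + 2·u·v], [-2·v^2 + v, -4·u·v + u + 10·v - 2]].
At the point, J = [[-7.0000, -1.7500], [-21.0000, -25.5000]] (det J = 141.7500).
Solving J·Δ = −F gives Δ = (-0.0750, 1.7284).
Then the next iterate is (u, v)₁ = (0.4250, -1.2716).

(0.4250, -1.2716)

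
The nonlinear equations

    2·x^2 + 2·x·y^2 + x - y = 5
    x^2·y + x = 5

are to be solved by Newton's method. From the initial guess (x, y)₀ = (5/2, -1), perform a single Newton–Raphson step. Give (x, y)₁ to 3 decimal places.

(2.399, 0.336)

At (5/2, -1): F = (16.000, -8.750).
Jacobian J = [[4·x + 2·y^2 + 1, 4·x·y - 1], [2·x·y + 1, x^2]].
At the point, J = [[13.000, -11.000], [-4.000, 6.250]] (det J = 37.250).
Solving J·Δ = −F gives Δ = (-0.101, 1.336).
Then the next iterate is (x, y)₁ = (2.399, 0.336).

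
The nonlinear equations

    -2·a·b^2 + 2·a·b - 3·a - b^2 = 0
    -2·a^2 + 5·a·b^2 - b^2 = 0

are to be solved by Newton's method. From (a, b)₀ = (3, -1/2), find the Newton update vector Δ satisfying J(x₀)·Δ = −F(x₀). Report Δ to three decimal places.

(-1.879, 0.407)

At (3, -1/2): F = (-13.750, -14.500).
Jacobian J = [[-2·b^2 + 2·b - 3, -4·a·b + 2·a - 2·b], [-4·a + 5·b^2, 10·a·b - 2·b]].
At the point, J = [[-4.500, 13.000], [-10.750, -14.000]] (det J = 202.750).
Solving J·Δ = −F gives Δ = (-1.879, 0.407).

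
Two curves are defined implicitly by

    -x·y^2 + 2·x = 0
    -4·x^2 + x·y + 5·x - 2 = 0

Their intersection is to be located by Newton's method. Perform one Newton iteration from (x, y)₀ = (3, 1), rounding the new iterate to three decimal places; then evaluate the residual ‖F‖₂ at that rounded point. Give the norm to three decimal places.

At (3, 1): F = (3.000, -20.000).
Jacobian J = [[-y^2 + 2, -2·x·y], [-8·x + y + 5, x]].
At the point, J = [[1.000, -6.000], [-18.000, 3.000]] (det J = -105.000).
Solving J·Δ = −F gives Δ = (-1.057, 0.324).
Then the next iterate is (x, y)₁ = (1.943, 1.324).
Re-evaluating at (1.943, 1.324): F = (0.47997, -4.81346), so ‖F‖₂ = 4.837.

4.837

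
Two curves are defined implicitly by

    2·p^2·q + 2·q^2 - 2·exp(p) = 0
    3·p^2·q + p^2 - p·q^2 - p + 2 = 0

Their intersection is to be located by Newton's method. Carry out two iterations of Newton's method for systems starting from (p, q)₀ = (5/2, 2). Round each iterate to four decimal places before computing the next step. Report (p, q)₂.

(0.8452, 1.2190)

At (5/2, 2): F = (8.635012, 33.2500).
Jacobian J = [[4·p·q - 2·exp(p), 2·p^2 + 4·q], [6·p·q + 2·p - q^2 - 1, 3·p^2 - 2·p·q]].
At the point, J = [[-4.364988, 20.5000], [30.0000, 8.7500]] (det J = -653.193644).
Solving J·Δ = −F gives Δ = (-0.9279, -0.6188).
Then the next iterate is (p, q)₁ = (1.5721, 1.3812).
Round to (1.5721, 1.3812) and repeat: F = (1.009189, 10.141183), J = [[-0.947967, 10.467797], [13.264794, 3.071726]].
Δ = (-0.7269, -0.1622), so (p, q)₂ = (0.8452, 1.2190).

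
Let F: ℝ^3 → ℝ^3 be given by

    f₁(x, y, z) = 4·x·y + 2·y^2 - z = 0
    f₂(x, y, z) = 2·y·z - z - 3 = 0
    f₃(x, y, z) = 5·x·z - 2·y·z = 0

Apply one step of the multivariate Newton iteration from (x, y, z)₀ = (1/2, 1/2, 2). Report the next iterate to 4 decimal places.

(0.2115, 1.2500, 3.9231)

At (1/2, 1/2, 2): F = (-0.5000, -3.0000, 3.0000).
Jacobian J = [[4·y, 4·x + 4·y, -1], [0, 2·z, 2·y - 1], [5·z, -2·z, 5·x - 2·y]].
At the point, J = [[2.0000, 4.0000, -1.0000], [0.0000, 4.0000, 0.0000], [10.0000, -4.0000, 1.5000]] (det J = 52.0000).
Solving J·Δ = −F gives Δ = (-0.2885, 0.7500, 1.9231).
Then the next iterate is (x, y, z)₁ = (0.2115, 1.2500, 3.9231).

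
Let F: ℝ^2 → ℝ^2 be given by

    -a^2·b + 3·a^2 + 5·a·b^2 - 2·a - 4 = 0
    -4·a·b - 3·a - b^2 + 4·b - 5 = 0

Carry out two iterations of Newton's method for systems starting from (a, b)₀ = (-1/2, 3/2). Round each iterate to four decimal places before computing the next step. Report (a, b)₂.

(-1.0771, 0.1039)

At (-1/2, 3/2): F = (-8.2500, 3.2500).
Jacobian J = [[-2·a·b + 6·a + 5·b^2 - 2, -a^2 + 10·a·b], [-4·b - 3, -4·a - 2·b + 4]].
At the point, J = [[7.7500, -7.7500], [-9.0000, 3.0000]] (det J = -46.5000).
Solving J·Δ = −F gives Δ = (0.0094, -1.0551).
Then the next iterate is (a, b)₁ = (-0.4906, 0.4449).
Round to (-0.4906, 0.4449) and repeat: F = (-2.889354, -1.073464), J = [[-3.517384, -2.423368], [-4.7796, 5.0726]].
Δ = (-0.5865, -0.3410), so (a, b)₂ = (-1.0771, 0.1039).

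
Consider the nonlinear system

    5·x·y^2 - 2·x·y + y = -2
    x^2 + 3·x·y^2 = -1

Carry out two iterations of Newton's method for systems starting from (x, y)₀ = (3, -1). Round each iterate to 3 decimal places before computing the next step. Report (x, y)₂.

At (3, -1): F = (22.000, 19.000).
Jacobian J = [[5·y^2 - 2·y, 10·x·y - 2·x + 1], [2·x + 3·y^2, 6·x·y]].
At the point, J = [[7.000, -35.000], [9.000, -18.000]] (det J = 189.000).
Solving J·Δ = −F gives Δ = (-1.423, 0.344).
Then the next iterate is (x, y)₁ = (1.577, -0.656).
Round to (1.577, -0.656) and repeat: F = (6.80622, 5.52285), J = [[3.46368, -12.49912], [4.44501, -6.20707]].
Δ = (-0.786, 0.327), so (x, y)₂ = (0.791, -0.329).

(0.791, -0.329)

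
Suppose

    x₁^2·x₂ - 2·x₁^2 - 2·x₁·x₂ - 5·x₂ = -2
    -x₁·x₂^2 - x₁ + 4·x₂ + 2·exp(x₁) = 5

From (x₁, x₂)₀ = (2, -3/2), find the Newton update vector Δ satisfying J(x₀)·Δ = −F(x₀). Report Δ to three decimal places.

(0.027, 0.242)

At (2, -3/2): F = (1.500, -2.72189).
Jacobian J = [[2·x₁·x₂ - 4·x₁ - 2·x₂, x₁^2 - 2·x₁ - 5], [-x₂^2 + 2·exp(x₁) - 1, -2·x₁·x₂ + 4]].
At the point, J = [[-11.000, -5.000], [11.52811, 10.000]] (det J = -52.35944).
Solving J·Δ = −F gives Δ = (0.027, 0.242).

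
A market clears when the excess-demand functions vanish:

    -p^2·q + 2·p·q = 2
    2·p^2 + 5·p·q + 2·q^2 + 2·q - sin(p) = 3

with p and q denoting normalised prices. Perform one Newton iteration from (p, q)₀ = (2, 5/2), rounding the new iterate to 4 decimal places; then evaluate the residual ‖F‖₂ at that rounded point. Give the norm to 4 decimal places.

At (2, 5/2): F = (-2.0000, 46.590703).
Jacobian J = [[-2·p·q + 2·q, -p^2 + 2·p], [4·p + 5·q - cos(p), 5·p + 4·q + 2]].
At the point, J = [[-5.0000, 0.0000], [20.916147, 22.0000]] (det J = -110.0000).
Solving J·Δ = −F gives Δ = (-0.4000, -1.7375).
Then the next iterate is (p, q)₁ = (1.6000, 0.7625).
Re-evaluating at (1.6000, 0.7625): F = (-1.5120, 9.908239), so ‖F‖₂ = 10.0229.

10.0229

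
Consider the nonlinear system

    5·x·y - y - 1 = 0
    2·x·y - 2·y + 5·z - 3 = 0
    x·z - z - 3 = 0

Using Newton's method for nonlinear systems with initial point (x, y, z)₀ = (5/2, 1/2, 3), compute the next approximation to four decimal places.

(3.2523, -0.0766, 0.4955)

At (5/2, 1/2, 3): F = (4.7500, 13.5000, 1.5000).
Jacobian J = [[5·y, 5·x - 1, 0], [2·y, 2·x - 2, 5], [z, 0, x - 1]].
At the point, J = [[2.5000, 11.5000, 0.0000], [1.0000, 3.0000, 5.0000], [3.0000, 0.0000, 1.5000]] (det J = 166.5000).
Solving J·Δ = −F gives Δ = (0.7523, -0.5766, -2.5045).
Then the next iterate is (x, y, z)₁ = (3.2523, -0.0766, 0.4955).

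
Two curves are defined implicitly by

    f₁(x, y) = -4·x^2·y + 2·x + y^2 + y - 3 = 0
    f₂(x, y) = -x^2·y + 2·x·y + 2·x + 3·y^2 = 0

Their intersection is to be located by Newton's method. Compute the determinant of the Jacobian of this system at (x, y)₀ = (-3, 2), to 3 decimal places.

408.000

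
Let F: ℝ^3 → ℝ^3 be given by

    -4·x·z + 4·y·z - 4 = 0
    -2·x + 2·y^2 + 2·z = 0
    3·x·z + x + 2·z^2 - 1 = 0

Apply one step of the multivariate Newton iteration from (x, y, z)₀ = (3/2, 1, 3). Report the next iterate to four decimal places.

At (3/2, 1, 3): F = (-10.0000, 5.0000, 32.0000).
Jacobian J = [[-4·z, 4·z, -4·x + 4·y], [-2, 4·y, 2], [3·z + 1, 0, 3·x + 4·z]].
At the point, J = [[-12.0000, 12.0000, -2.0000], [-2.0000, 4.0000, 2.0000], [10.0000, 0.0000, 16.5000]] (det J = -76.0000).
Solving J·Δ = −F gives Δ = (-8.2368, -6.8947, 3.0526).
Then the next iterate is (x, y, z)₁ = (-6.7368, -5.8947, 6.0526).

(-6.7368, -5.8947, 6.0526)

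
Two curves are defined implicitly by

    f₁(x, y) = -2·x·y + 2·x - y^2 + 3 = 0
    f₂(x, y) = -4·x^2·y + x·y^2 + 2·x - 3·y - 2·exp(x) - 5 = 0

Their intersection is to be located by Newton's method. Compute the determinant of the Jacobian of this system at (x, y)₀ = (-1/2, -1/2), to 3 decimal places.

-8.574

J = [[-2·y + 2, -2·x - 2·y], [-8·x·y + y^2 - 2·exp(x) + 2, -4·x^2 + 2·x·y - 3]].
At the point, J = [[3.000, 2.000], [-0.96306, -3.500]].
det J = -8.574.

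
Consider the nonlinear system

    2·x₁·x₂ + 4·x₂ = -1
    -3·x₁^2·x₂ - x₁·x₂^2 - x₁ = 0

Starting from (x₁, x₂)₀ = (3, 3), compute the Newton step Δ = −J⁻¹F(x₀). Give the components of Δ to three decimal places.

(0.770, -3.562)

At (3, 3): F = (31.000, -111.000).
Jacobian J = [[2·x₂, 2·x₁ + 4], [-6·x₁·x₂ - x₂^2 - 1, -3·x₁^2 - 2·x₁·x₂]].
At the point, J = [[6.000, 10.000], [-64.000, -45.000]] (det J = 370.000).
Solving J·Δ = −F gives Δ = (0.770, -3.562).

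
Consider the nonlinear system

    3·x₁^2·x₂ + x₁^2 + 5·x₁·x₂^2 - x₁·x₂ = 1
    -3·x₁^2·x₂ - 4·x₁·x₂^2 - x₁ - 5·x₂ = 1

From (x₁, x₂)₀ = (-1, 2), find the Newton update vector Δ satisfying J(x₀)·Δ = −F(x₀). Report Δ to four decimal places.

(-2.0000, -1.2500)

At (-1, 2): F = (-12.0000, 0.0000).
Jacobian J = [[6·x₁·x₂ + 2·x₁ + 5·x₂^2 - x₂, 3·x₁^2 + 10·x₁·x₂ - x₁], [-6·x₁·x₂ - 4·x₂^2 - 1, -3·x₁^2 - 8·x₁·x₂ - 5]].
At the point, J = [[4.0000, -16.0000], [-5.0000, 8.0000]] (det J = -48.0000).
Solving J·Δ = −F gives Δ = (-2.0000, -1.2500).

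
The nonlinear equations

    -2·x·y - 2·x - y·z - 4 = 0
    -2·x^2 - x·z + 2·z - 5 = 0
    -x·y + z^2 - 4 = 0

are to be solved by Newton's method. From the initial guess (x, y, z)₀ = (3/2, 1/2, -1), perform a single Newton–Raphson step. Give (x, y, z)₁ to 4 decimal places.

At (3/2, 1/2, -1): F = (-8.0000, -10.0000, -3.7500).
Jacobian J = [[-2·y - 2, -2·x - z, -y], [-4·x - z, 0, -x + 2], [-y, -x, 2·z]].
At the point, J = [[-3.0000, -2.0000, -0.5000], [-5.0000, 0.0000, 0.5000], [-0.5000, -1.5000, -2.0000]] (det J = 14.5000).
Solving J·Δ = −F gives Δ = (-2.0862, -0.6552, -0.8621).
Then the next iterate is (x, y, z)₁ = (-0.5862, -0.1552, -1.8621).

(-0.5862, -0.1552, -1.8621)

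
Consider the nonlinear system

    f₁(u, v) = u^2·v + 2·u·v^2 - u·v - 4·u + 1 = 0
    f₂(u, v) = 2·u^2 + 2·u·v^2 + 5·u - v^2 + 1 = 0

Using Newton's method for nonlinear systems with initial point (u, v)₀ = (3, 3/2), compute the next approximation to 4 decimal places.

(0.6932, 1.7898)

At (3, 3/2): F = (11.5000, 45.2500).
Jacobian J = [[2·u·v + 2·v^2 - v - 4, u^2 + 4·u·v - u], [4·u + 2·v^2 + 5, 4·u·v - 2·v]].
At the point, J = [[8.0000, 24.0000], [21.5000, 15.0000]] (det J = -396.0000).
Solving J·Δ = −F gives Δ = (-2.3068, 0.2898).
Then the next iterate is (u, v)₁ = (0.6932, 1.7898).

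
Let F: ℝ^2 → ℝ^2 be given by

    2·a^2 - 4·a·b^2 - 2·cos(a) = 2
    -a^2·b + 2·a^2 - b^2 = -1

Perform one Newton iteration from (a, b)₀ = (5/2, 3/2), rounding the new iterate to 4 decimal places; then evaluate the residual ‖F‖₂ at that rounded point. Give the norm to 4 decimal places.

2.7215

At (5/2, 3/2): F = (-10.397713, 1.8750).
Jacobian J = [[4·a - 4·b^2 + 2·sin(a), -8·a·b], [-2·a·b + 4·a, -a^2 - 2·b]].
At the point, J = [[2.196944, -30.0000], [2.5000, -9.2500]] (det J = 54.678265).
Solving J·Δ = −F gives Δ = (-2.7877, -0.5507).
Then the next iterate is (a, b)₁ = (-0.2877, 0.9493).
Re-evaluating at (-0.2877, 0.9493): F = (-2.715188, 0.185797), so ‖F‖₂ = 2.7215.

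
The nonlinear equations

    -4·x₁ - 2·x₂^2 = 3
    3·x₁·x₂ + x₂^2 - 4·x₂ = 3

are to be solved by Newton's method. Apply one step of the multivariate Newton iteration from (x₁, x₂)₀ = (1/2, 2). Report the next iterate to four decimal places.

At (1/2, 2): F = (-13.0000, -4.0000).
Jacobian J = [[-4, -4·x₂], [3·x₂, 3·x₁ + 2·x₂ - 4]].
At the point, J = [[-4.0000, -8.0000], [6.0000, 1.5000]] (det J = 42.0000).
Solving J·Δ = −F gives Δ = (1.2262, -2.2381).
Then the next iterate is (x₁, x₂)₁ = (1.7262, -0.2381).

(1.7262, -0.2381)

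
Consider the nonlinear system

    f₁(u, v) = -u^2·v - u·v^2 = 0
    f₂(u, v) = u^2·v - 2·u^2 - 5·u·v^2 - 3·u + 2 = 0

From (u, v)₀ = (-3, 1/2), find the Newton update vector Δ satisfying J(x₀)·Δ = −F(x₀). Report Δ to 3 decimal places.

(0.873, -0.225)

At (-3, 1/2): F = (-3.750, 1.250).
Jacobian J = [[-2·u·v - v^2, -u^2 - 2·u·v], [2·u·v - 4·u - 5·v^2 - 3, u^2 - 10·u·v]].
At the point, J = [[2.750, -6.000], [4.750, 24.000]] (det J = 94.500).
Solving J·Δ = −F gives Δ = (0.873, -0.225).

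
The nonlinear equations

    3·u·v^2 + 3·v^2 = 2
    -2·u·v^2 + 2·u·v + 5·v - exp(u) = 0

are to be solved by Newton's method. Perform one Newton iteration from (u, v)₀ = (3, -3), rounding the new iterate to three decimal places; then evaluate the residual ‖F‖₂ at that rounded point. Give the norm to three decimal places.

At (3, -3): F = (106.000, -107.08554).
Jacobian J = [[3·v^2, 6·u·v + 6·v], [-2·v^2 + 2·v - exp(u), -4·u·v + 2·u + 5]].
At the point, J = [[27.000, -72.000], [-44.08554, 47.000]] (det J = -1905.15866).
Solving J·Δ = −F gives Δ = (-1.432, 0.935).
Then the next iterate is (u, v)₁ = (1.568, -2.065).
Re-evaluating at (1.568, -2.065): F = (30.85159, -34.97049), so ‖F‖₂ = 46.634.

46.634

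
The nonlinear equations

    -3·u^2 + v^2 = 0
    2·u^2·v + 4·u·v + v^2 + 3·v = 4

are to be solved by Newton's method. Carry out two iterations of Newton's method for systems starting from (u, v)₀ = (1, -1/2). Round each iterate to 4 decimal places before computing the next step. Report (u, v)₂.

At (1, -1/2): F = (-2.7500, -8.2500).
Jacobian J = [[-6·u, 2·v], [4·u·v + 4·v, 2·u^2 + 4·u + 2·v + 3]].
At the point, J = [[-6.0000, -1.0000], [-4.0000, 8.0000]] (det J = -52.0000).
Solving J·Δ = −F gives Δ = (-0.5817, 0.7404).
Then the next iterate is (u, v)₁ = (0.4183, 0.2404).
Round to (0.4183, 0.2404) and repeat: F = (-0.467133, -2.734643), J = [[-2.5098, 0.4808], [1.363837, 5.503950]].
Δ = (-0.0868, 0.5184), so (u, v)₂ = (0.3315, 0.7588).

(0.3315, 0.7588)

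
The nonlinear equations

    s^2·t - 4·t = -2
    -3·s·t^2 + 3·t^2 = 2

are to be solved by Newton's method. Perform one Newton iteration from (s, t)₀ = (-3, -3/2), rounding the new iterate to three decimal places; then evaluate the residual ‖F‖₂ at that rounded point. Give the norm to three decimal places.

6.266

At (-3, -3/2): F = (-5.500, 25.000).
Jacobian J = [[2·s·t, s^2 - 4], [-3·t^2, -6·s·t + 6·t]].
At the point, J = [[9.000, 5.000], [-6.750, -36.000]] (det J = -290.250).
Solving J·Δ = −F gives Δ = (0.252, 0.647).
Then the next iterate is (s, t)₁ = (-2.748, -0.853).
Re-evaluating at (-2.748, -0.853): F = (-1.02943, 6.18124), so ‖F‖₂ = 6.266.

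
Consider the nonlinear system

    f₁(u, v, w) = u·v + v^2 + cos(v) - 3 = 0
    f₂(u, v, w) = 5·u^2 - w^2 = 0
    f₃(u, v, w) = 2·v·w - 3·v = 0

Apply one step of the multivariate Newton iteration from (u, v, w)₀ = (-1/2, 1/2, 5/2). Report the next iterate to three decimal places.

At (-1/2, 1/2, 5/2): F = (-2.12242, -5.000, 1.000).
Jacobian J = [[v, u + 2·v - sin(v), 0], [10·u, 0, -2·w], [0, 2·w - 3, 2·v]].
At the point, J = [[0.500, 0.02057, 0.000], [-5.000, 0.000, -5.000], [0.000, 2.000, 1.000]] (det J = 5.10287).
Solving J·Δ = −F gives Δ = (4.159, 2.080, -5.159).
Then the next iterate is (u, v, w)₁ = (3.659, 2.580, -2.659).

(3.659, 2.580, -2.659)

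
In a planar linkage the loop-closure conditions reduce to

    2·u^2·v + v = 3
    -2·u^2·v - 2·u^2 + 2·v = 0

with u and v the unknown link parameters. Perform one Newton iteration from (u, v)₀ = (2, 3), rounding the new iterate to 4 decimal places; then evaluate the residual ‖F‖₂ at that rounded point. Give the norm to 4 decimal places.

9.8487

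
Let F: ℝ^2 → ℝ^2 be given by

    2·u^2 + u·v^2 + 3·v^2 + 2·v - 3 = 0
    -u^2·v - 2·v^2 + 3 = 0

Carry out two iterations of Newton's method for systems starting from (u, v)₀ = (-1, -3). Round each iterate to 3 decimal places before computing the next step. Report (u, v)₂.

At (-1, -3): F = (11.000, -12.000).
Jacobian J = [[4·u + v^2, 2·u·v + 6·v + 2], [-2·u·v, -u^2 - 4·v]].
At the point, J = [[5.000, -10.000], [-6.000, 11.000]] (det J = -5.000).
Solving J·Δ = −F gives Δ = (0.200, 1.200).
Then the next iterate is (u, v)₁ = (-0.800, -1.800).
Round to (-0.800, -1.800) and repeat: F = (1.808, -2.328), J = [[0.040, -5.920], [-2.880, 6.560]].
Δ = (-0.114, 0.305), so (u, v)₂ = (-0.914, -1.495).

(-0.914, -1.495)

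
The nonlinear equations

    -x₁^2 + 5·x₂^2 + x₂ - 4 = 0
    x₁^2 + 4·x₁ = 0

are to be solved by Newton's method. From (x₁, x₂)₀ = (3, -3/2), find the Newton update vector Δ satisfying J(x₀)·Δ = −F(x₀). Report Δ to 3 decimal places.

(-2.100, 0.668)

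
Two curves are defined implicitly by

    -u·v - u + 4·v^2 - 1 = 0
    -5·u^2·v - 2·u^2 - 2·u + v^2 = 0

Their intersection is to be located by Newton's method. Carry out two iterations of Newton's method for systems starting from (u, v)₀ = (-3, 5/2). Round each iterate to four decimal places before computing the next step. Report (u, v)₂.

At (-3, 5/2): F = (34.5000, -118.2500).
Jacobian J = [[-v - 1, -u + 8·v], [-10·u·v - 4·u - 2, -5·u^2 + 2·v]].
At the point, J = [[-3.5000, 23.0000], [85.0000, -40.0000]] (det J = -1815.0000).
Solving J·Δ = −F gives Δ = (0.7382, -1.3877).
Then the next iterate is (u, v)₁ = (-2.2618, 1.1123).
Round to (-2.2618, 1.1123) and repeat: F = (8.726445, -32.921851), J = [[-2.1123, 11.1602], [32.205201, -23.354096]].
Δ = (0.5276, -0.6821), so (u, v)₂ = (-1.7342, 0.4302).

(-1.7342, 0.4302)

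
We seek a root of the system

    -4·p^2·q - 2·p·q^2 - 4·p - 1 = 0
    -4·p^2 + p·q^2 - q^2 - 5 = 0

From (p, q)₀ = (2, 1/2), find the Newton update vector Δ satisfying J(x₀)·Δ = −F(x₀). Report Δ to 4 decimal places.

(-1.3221, -0.0737)

At (2, 1/2): F = (-18.0000, -20.7500).
Jacobian J = [[-8·p·q - 2·q^2 - 4, -4·p^2 - 4·p·q], [-8·p + q^2, 2·p·q - 2·q]].
At the point, J = [[-12.5000, -20.0000], [-15.7500, 1.0000]] (det J = -327.5000).
Solving J·Δ = −F gives Δ = (-1.3221, -0.0737).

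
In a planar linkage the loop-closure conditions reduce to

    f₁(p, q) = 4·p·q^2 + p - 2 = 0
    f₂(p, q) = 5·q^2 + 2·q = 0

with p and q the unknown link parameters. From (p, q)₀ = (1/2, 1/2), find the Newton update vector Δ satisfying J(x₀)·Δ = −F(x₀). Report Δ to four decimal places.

(0.8214, -0.3214)

At (1/2, 1/2): F = (-1.0000, 2.2500).
Jacobian J = [[4·q^2 + 1, 8·p·q], [0, 10·q + 2]].
At the point, J = [[2.0000, 2.0000], [0.0000, 7.0000]] (det J = 14.0000).
Solving J·Δ = −F gives Δ = (0.8214, -0.3214).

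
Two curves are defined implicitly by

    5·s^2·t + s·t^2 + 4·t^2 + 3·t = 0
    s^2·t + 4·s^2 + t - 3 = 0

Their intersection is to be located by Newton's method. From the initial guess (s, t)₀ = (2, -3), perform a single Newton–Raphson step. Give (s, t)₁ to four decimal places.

(1.5025, -2.2020)

At (2, -3): F = (-15.0000, -2.0000).
Jacobian J = [[10·s·t + t^2, 5·s^2 + 2·s·t + 8·t + 3], [2·s·t + 8·s, s^2 + 1]].
At the point, J = [[-51.0000, -13.0000], [4.0000, 5.0000]] (det J = -203.0000).
Solving J·Δ = −F gives Δ = (-0.4975, 0.7980).
Then the next iterate is (s, t)₁ = (1.5025, -2.2020).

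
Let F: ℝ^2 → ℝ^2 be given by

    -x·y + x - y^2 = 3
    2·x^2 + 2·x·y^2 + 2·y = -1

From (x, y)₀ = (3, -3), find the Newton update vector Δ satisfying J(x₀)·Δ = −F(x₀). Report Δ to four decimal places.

(-0.8894, 1.1858)

At (3, -3): F = (0.0000, 67.0000).
Jacobian J = [[-y + 1, -x - 2·y], [4·x + 2·y^2, 4·x·y + 2]].
At the point, J = [[4.0000, 3.0000], [30.0000, -34.0000]] (det J = -226.0000).
Solving J·Δ = −F gives Δ = (-0.8894, 1.1858).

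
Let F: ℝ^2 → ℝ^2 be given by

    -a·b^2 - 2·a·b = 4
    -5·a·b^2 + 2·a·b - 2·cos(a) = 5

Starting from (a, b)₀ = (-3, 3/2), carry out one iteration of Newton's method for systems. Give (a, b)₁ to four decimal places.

(-1.2766, 1.3199)

At (-3, 3/2): F = (11.7500, 21.729985).
Jacobian J = [[-b^2 - 2·b, -2·a·b - 2·a], [-5·b^2 + 2·b + 2·sin(a), -10·a·b + 2·a]].
At the point, J = [[-5.2500, 15.0000], [-8.532240, 39.0000]] (det J = -76.766400).
Solving J·Δ = −F gives Δ = (1.7234, -0.1801).
Then the next iterate is (a, b)₁ = (-1.2766, 1.3199).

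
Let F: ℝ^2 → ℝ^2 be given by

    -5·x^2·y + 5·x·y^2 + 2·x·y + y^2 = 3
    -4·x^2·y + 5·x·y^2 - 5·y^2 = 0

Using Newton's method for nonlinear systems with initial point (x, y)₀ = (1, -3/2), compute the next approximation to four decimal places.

(0.8330, -0.9706)

At (1, -3/2): F = (15.0000, 6.0000).
Jacobian J = [[-10·x·y + 5·y^2 + 2·y, -5·x^2 + 10·x·y + 2·x + 2·y], [-8·x·y + 5·y^2, -4·x^2 + 10·x·y - 10·y]].
At the point, J = [[23.2500, -21.0000], [23.2500, -4.0000]] (det J = 395.2500).
Solving J·Δ = −F gives Δ = (-0.1670, 0.5294).
Then the next iterate is (x, y)₁ = (0.8330, -0.9706).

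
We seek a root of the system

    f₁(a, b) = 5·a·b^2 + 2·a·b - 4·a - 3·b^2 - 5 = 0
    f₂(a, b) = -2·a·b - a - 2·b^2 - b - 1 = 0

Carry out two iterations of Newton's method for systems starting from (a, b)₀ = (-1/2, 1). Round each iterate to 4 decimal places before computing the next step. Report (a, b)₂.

At (-1/2, 1): F = (-9.5000, -2.5000).
Jacobian J = [[5·b^2 + 2·b - 4, 10·a·b + 2·a - 6·b], [-2·b - 1, -2·a - 4·b - 1]].
At the point, J = [[3.0000, -12.0000], [-3.0000, -4.0000]] (det J = -48.0000).
Solving J·Δ = −F gives Δ = (0.1667, -0.7500).
Then the next iterate is (a, b)₁ = (-0.3333, 0.2500).
Round to (-0.3333, 0.2500) and repeat: F = (-4.125106, -0.875050), J = [[-3.1875, -2.999850], [-1.5000, -1.3334]].
Δ = (11.5218, -13.6176), so (a, b)₂ = (11.1885, -13.3676).

(11.1885, -13.3676)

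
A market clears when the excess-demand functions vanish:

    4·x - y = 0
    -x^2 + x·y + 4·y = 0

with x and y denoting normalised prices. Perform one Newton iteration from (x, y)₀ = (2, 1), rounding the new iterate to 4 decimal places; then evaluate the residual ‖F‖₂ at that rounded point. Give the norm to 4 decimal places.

1.4968

At (2, 1): F = (7.0000, 2.0000).
Jacobian J = [[4, -1], [-2·x + y, x + 4]].
At the point, J = [[4.0000, -1.0000], [-3.0000, 6.0000]] (det J = 21.0000).
Solving J·Δ = −F gives Δ = (-2.0952, -1.3810).
Then the next iterate is (x, y)₁ = (-0.0952, -0.3810).
Re-evaluating at (-0.0952, -0.3810): F = (0.0002, -1.496792), so ‖F‖₂ = 1.4968.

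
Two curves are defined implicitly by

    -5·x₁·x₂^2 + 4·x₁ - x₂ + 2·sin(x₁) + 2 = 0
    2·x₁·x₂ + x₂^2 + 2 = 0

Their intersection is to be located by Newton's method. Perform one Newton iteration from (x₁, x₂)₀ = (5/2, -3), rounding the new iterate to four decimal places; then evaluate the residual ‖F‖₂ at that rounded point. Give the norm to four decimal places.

26.6969

At (5/2, -3): F = (-96.303056, -4.0000).
Jacobian J = [[-5·x₂^2 + 2·cos(x₁) + 4, -10·x₁·x₂ - 1], [2·x₂, 2·x₁ + 2·x₂]].
At the point, J = [[-42.602287, 74.0000], [-6.0000, -1.0000]] (det J = 486.602287).
Solving J·Δ = −F gives Δ = (-0.8062, 0.8373).
Then the next iterate is (x₁, x₂)₁ = (1.6938, -2.1627).
Re-evaluating at (1.6938, -2.1627): F = (-26.689021, -0.649091), so ‖F‖₂ = 26.6969.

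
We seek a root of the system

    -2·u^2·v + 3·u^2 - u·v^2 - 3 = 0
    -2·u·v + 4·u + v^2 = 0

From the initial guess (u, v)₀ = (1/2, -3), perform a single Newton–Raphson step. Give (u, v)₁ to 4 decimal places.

At (1/2, -3): F = (-5.2500, 14.0000).
Jacobian J = [[-4·u·v + 6·u - v^2, -2·u^2 - 2·u·v], [-2·v + 4, -2·u + 2·v]].
At the point, J = [[0.0000, 2.5000], [10.0000, -7.0000]] (det J = -25.0000).
Solving J·Δ = −F gives Δ = (0.0700, 2.1000).
Then the next iterate is (u, v)₁ = (0.5700, -0.9000).

(0.5700, -0.9000)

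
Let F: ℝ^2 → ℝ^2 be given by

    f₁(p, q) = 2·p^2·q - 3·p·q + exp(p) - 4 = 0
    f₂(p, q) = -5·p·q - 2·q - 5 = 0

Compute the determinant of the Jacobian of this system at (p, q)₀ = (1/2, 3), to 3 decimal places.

-8.919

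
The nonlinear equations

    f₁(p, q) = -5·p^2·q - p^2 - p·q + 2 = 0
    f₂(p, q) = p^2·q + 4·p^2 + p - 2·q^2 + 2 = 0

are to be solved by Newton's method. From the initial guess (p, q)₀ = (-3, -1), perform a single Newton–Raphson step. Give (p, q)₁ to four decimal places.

At (-3, -1): F = (35.0000, 24.0000).
Jacobian J = [[-10·p·q - 2·p - q, -5·p^2 - p], [2·p·q + 8·p + 1, p^2 - 4·q]].
At the point, J = [[-23.0000, -42.0000], [-17.0000, 13.0000]] (det J = -1013.0000).
Solving J·Δ = −F gives Δ = (1.4442, 0.0424).
Then the next iterate is (p, q)₁ = (-1.5558, -0.9576).

(-1.5558, -0.9576)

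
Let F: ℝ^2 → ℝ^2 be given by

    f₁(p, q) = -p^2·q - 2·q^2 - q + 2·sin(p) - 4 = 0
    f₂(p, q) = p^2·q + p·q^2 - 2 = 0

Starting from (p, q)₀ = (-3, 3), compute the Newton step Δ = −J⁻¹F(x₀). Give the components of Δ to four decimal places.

(1.2465, -1.4688)

At (-3, 3): F = (-52.282240, -2.0000).
Jacobian J = [[-2·p·q + 2·cos(p), -p^2 - 4·q - 1], [2·p·q + q^2, p^2 + 2·p·q]].
At the point, J = [[16.020015, -22.0000], [-9.0000, -9.0000]] (det J = -342.180135).
Solving J·Δ = −F gives Δ = (1.2465, -1.4688).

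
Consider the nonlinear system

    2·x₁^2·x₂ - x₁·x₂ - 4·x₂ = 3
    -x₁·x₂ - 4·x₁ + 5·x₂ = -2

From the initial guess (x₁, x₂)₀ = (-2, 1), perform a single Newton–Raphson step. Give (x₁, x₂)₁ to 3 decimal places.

(-4.455, -3.182)

At (-2, 1): F = (3.000, 17.000).
Jacobian J = [[4·x₁·x₂ - x₂, 2·x₁^2 - x₁ - 4], [-x₂ - 4, -x₁ + 5]].
At the point, J = [[-9.000, 6.000], [-5.000, 7.000]] (det J = -33.000).
Solving J·Δ = −F gives Δ = (-2.455, -4.182).
Then the next iterate is (x₁, x₂)₁ = (-4.455, -3.182).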